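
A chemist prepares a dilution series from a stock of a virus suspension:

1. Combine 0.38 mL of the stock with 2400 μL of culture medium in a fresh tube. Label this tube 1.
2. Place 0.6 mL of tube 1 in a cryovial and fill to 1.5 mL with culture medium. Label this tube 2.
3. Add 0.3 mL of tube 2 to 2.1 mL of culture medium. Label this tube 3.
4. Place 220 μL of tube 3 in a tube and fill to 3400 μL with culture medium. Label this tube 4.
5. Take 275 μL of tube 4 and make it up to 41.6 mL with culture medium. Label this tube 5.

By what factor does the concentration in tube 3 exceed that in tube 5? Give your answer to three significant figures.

Step 1: 0.38 mL + 2400 μL = 2.78 mL total → factor 2.78/0.38 = 7.3158
Step 2: 0.6 mL brought to 1.5 mL → factor 1.5/0.6 = 2.5
Step 3: 0.3 mL + 2.1 mL = 2.4 mL total → factor 2.4/0.3 = 8
Step 4: 220 μL brought to 3400 μL → factor 3400/220 = 15.455
Step 5: 275 μL brought to 41.6 mL → factor 41600/275 = 151.27
Dilution factor to tube 3 = 146.32; to tube 5 = 3.4206 × 10^5
[tube 3]/[tube 5] = (factor to tube 5)/(factor to tube 3) = 3.4206 × 10^5/146.32 = 2.34 × 10^3

2.34 × 10^3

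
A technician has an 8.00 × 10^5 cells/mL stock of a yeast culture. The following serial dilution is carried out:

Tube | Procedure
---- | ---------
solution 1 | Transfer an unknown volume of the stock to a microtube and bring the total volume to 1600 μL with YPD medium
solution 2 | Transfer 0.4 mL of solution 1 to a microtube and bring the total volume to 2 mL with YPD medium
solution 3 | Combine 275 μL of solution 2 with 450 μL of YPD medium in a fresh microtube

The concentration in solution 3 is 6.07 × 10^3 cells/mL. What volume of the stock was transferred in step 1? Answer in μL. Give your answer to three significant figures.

160 μL

Step 1: v brought to 1600 μL → factor = 1600 μL/v
Step 2: 0.4 mL brought to 2 mL → factor 2/0.4 = 5
Step 3: 275 μL + 450 μL = 725 μL total → factor 725/275 = 2.6364
Product of known-step factors = 13.182
Overall factor = 8.00 × 10^5 cells/mL / (6.07 × 10^3 cells/mL) = 131.8
Step-1 factor = 131.8 / 13.182 = 9.9983
v = 1600 μL / 9.9983 = 160 μL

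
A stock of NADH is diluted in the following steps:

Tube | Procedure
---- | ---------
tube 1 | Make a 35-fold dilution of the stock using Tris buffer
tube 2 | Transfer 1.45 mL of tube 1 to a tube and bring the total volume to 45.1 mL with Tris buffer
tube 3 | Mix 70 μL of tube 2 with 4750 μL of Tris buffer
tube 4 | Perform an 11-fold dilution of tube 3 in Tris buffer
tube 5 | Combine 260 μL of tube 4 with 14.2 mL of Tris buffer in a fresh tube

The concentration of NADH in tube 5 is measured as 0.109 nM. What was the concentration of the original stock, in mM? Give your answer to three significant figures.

Step 1: 35-fold → factor 35
Step 2: 1.45 mL brought to 45.1 mL → factor 45.1/1.45 = 31.103
Step 3: 70 μL + 4750 μL = 4820 μL total → factor 4820/70 = 68.857
Step 4: 11-fold → factor 11
Step 5: 260 μL + 14.2 mL = 14460 μL total → factor 14460/260 = 55.615
Overall dilution factor = 35 × 31.103 × 68.857 × 11 × 55.615 = 4.5858 × 10^7
Stock = 0.109 nM × 4.5858 × 10^7 = 4.999 × 10^6 nM = 5.00 mM

5.00 mM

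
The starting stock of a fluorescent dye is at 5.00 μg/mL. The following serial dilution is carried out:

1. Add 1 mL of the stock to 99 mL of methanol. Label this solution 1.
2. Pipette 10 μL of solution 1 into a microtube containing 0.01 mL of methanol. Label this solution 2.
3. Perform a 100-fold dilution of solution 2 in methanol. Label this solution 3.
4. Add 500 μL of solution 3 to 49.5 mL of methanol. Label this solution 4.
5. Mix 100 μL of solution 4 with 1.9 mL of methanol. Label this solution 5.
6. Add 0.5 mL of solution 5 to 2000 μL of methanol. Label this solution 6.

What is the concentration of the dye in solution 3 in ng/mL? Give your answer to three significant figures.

0.250 ng/mL

Step 1: 1 mL + 99 mL = 100 mL total → factor 100/1 = 100
Step 2: 10 μL + 0.01 mL = 20 μL total → factor 20/10 = 2
Step 3: 100-fold → factor 100
Dilution factor through solution 3 = 100 × 2 × 100 = 20000
[solution 3] = 5.00 μg/mL / 20000 = 0.0002500 μg/mL = 0.250 ng/mL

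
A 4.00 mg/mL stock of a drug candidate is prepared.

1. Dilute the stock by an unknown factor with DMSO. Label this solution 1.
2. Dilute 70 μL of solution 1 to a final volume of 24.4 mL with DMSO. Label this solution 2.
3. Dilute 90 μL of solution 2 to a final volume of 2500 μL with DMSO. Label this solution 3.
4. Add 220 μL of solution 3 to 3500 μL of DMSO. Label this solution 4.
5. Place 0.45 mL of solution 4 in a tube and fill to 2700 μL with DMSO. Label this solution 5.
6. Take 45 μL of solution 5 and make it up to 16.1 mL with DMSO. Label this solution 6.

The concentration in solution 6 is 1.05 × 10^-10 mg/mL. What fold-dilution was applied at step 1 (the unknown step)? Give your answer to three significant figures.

Step 1: unknown factor x
Step 2: 70 μL brought to 24.4 mL → factor 24400/70 = 348.57
Step 3: 90 μL brought to 2500 μL → factor 2500/90 = 27.778
Step 4: 220 μL + 3500 μL = 3720 μL total → factor 3720/220 = 16.909
Step 5: 0.45 mL brought to 2700 μL → factor 2.7/0.45 = 6
Step 6: 45 μL brought to 16.1 mL → factor 16100/45 = 357.78
Product of known-step factors = 3.5146 × 10^8
Overall factor = 4.00 mg/mL / (1.05 × 10^-10 mg/mL) = 3.8095 × 10^10
x = 3.8095 × 10^10 / 3.5146 × 10^8 = 108

108-fold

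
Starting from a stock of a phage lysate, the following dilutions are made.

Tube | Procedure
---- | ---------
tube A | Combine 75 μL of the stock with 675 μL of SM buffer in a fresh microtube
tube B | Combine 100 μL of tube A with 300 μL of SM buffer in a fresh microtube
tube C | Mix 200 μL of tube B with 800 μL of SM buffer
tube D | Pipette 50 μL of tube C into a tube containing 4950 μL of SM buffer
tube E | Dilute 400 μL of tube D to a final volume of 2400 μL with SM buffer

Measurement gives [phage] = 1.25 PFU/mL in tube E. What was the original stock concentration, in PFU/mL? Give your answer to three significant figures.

1.50 × 10^5 PFU/mL

Step 1: 75 μL + 675 μL = 750 μL total → factor 750/75 = 10
Step 2: 100 μL + 300 μL = 400 μL total → factor 400/100 = 4
Step 3: 200 μL + 800 μL = 1000 μL total → factor 1000/200 = 5
Step 4: 50 μL + 4950 μL = 5000 μL total → factor 5000/50 = 100
Step 5: 400 μL brought to 2400 μL → factor 2400/400 = 6
Overall dilution factor = 10 × 4 × 5 × 100 × 6 = 1.2 × 10^5
Stock = 1.25 PFU/mL × 1.2 × 10^5 = 1.50 × 10^5 PFU/mL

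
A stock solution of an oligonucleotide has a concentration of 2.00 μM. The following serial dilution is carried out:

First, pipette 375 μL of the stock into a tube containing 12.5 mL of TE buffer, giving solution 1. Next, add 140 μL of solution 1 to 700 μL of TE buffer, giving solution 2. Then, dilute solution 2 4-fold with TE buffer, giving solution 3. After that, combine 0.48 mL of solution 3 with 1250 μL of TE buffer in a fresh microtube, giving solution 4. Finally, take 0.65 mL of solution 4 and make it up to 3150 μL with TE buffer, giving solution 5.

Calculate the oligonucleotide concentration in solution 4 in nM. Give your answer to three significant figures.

Step 1: 375 μL + 12.5 mL = 12875 μL total → factor 12875/375 = 34.333
Step 2: 140 μL + 700 μL = 840 μL total → factor 840/140 = 6
Step 3: 4-fold → factor 4
Step 4: 0.48 mL + 1250 μL = 1.73 mL total → factor 1.73/0.48 = 3.6042
Dilution factor through solution 4 = 34.333 × 6 × 4 × 3.6042 = 2969.8
[solution 4] = 2.00 μM / 2969.8 = 0.0006734 μM = 0.673 nM

0.673 nM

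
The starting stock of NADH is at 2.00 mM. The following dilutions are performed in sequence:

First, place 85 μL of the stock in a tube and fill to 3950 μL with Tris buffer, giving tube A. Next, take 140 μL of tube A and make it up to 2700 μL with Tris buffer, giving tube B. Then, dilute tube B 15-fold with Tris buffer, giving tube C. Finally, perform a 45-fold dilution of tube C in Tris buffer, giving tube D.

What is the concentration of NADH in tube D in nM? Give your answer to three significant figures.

3.31 nM

Step 1: 85 μL brought to 3950 μL → factor 3950/85 = 46.471
Step 2: 140 μL brought to 2700 μL → factor 2700/140 = 19.286
Step 3: 15-fold → factor 15
Step 4: 45-fold → factor 45
Overall dilution factor = 46.471 × 19.286 × 15 × 45 = 6.0495 × 10^5
Final = 2.00 mM / 6.0495 × 10^5 = 3.306 × 10^-6 mM = 3.31 nM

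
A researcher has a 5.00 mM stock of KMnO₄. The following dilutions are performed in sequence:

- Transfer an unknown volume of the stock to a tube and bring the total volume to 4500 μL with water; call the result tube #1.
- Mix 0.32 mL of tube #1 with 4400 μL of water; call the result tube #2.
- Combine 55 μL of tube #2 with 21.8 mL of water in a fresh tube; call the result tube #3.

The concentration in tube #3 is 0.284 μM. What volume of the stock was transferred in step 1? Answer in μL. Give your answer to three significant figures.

Step 1: v brought to 4500 μL → factor = 4500 μL/v
Step 2: 0.32 mL + 4400 μL = 4.72 mL total → factor 4.72/0.32 = 14.75
Step 3: 55 μL + 21.8 mL = 21855 μL total → factor 21855/55 = 397.36
Product of known-step factors = 5861.1
Overall factor = 5.00 mM / (0.284 μM) = 17606
Step-1 factor = 17606 / 5861.1 = 3.0038
v = 4500 μL / 3.0038 = 1.50 × 10^3 μL

1.50 × 10^3 μL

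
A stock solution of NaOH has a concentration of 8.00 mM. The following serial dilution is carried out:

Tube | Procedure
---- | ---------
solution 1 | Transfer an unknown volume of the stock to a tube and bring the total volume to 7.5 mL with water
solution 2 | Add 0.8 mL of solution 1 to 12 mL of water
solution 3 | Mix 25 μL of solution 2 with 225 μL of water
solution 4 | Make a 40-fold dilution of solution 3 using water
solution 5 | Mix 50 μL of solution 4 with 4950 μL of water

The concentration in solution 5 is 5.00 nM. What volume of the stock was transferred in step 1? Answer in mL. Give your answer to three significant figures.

Step 1: v brought to 7.5 mL → factor = 7.5 mL/v
Step 2: 0.8 mL + 12 mL = 12.8 mL total → factor 12.8/0.8 = 16
Step 3: 25 μL + 225 μL = 250 μL total → factor 250/25 = 10
Step 4: 40-fold → factor 40
Step 5: 50 μL + 4950 μL = 5000 μL total → factor 5000/50 = 100
Product of known-step factors = 6.4 × 10^5
Overall factor = 8.00 mM / (5.00 nM) = 1.6 × 10^6
Step-1 factor = 1.6 × 10^6 / 6.4 × 10^5 = 2.5
v = 7.5 mL / 2.5 = 3.00 mL

3.00 mL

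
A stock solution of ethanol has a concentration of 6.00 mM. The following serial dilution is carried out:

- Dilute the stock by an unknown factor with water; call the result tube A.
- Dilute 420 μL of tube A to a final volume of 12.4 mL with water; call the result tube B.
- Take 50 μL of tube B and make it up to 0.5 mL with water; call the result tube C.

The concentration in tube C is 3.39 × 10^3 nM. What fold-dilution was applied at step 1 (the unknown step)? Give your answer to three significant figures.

Step 1: unknown factor x
Step 2: 420 μL brought to 12.4 mL → factor 12400/420 = 29.524
Step 3: 50 μL brought to 0.5 mL → factor 500/50 = 10
Product of known-step factors = 295.24
Overall factor = 6.00 mM / (3.39 × 10^3 nM) = 1769.9
x = 1769.9 / 295.24 = 5.99

5.99-fold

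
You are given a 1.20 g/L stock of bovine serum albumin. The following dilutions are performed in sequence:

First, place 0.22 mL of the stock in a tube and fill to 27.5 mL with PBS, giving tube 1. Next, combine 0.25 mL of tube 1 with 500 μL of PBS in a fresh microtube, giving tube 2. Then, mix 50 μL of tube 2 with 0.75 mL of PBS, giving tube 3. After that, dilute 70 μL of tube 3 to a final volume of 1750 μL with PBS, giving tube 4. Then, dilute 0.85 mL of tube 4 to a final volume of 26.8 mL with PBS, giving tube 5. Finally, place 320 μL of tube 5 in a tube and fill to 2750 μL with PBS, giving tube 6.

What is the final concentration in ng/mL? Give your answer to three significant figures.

0.0295 ng/mL

Step 1: 0.22 mL brought to 27.5 mL → factor 27.5/0.22 = 125
Step 2: 0.25 mL + 500 μL = 0.75 mL total → factor 0.75/0.25 = 3
Step 3: 50 μL + 0.75 mL = 800 μL total → factor 800/50 = 16
Step 4: 70 μL brought to 1750 μL → factor 1750/70 = 25
Step 5: 0.85 mL brought to 26.8 mL → factor 26.8/0.85 = 31.529
Step 6: 320 μL brought to 2750 μL → factor 2750/320 = 8.5938
Overall dilution factor = 125 × 3 × 16 × 25 × 31.529 × 8.5938 = 4.0643 × 10^7
Final = 1.20 g/L / 4.0643 × 10^7 = 2.953 × 10^-8 g/L = 0.0295 ng/mL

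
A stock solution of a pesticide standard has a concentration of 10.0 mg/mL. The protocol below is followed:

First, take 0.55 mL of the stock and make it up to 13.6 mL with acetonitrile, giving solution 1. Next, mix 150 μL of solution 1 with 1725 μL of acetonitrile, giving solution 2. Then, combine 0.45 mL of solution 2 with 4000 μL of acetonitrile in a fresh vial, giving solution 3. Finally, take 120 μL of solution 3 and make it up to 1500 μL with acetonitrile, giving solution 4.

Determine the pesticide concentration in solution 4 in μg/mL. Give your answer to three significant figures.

Step 1: 0.55 mL brought to 13.6 mL → factor 13.6/0.55 = 24.727
Step 2: 150 μL + 1725 μL = 1875 μL total → factor 1875/150 = 12.5
Step 3: 0.45 mL + 4000 μL = 4.45 mL total → factor 4.45/0.45 = 9.8889
Step 4: 120 μL brought to 1500 μL → factor 1500/120 = 12.5
Overall dilution factor = 24.727 × 12.5 × 9.8889 × 12.5 = 38207
Final = 10.0 mg/mL / 38207 = 0.0002617 mg/mL = 0.262 μg/mL

0.262 μg/mL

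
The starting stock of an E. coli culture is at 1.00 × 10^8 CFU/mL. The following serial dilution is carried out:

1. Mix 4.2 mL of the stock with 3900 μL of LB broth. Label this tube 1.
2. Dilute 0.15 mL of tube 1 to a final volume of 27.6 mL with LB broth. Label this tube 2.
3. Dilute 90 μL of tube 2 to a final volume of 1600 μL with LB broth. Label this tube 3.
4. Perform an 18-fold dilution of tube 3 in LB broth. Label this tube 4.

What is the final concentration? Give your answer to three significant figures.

881 CFU/mL

Step 1: 4.2 mL + 3900 μL = 8.1 mL total → factor 8.1/4.2 = 1.9286
Step 2: 0.15 mL brought to 27.6 mL → factor 27.6/0.15 = 184
Step 3: 90 μL brought to 1600 μL → factor 1600/90 = 17.778
Step 4: 18-fold → factor 18
Overall dilution factor = 1.9286 × 184 × 17.778 × 18 = 1.1355 × 10^5
Final = 1.00 × 10^8 CFU/mL / 1.1355 × 10^5 = 881 CFU/mL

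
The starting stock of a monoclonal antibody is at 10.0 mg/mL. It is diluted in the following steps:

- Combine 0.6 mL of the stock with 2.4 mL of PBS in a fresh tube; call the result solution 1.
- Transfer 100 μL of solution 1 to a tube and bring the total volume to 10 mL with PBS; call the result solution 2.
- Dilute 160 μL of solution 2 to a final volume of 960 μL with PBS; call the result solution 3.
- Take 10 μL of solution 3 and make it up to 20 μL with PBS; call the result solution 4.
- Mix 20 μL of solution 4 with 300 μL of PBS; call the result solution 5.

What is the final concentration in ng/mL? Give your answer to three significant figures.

104 ng/mL

Step 1: 0.6 mL + 2.4 mL = 3 mL total → factor 3/0.6 = 5
Step 2: 100 μL brought to 10 mL → factor 10000/100 = 100
Step 3: 160 μL brought to 960 μL → factor 960/160 = 6
Step 4: 10 μL brought to 20 μL → factor 20/10 = 2
Step 5: 20 μL + 300 μL = 320 μL total → factor 320/20 = 16
Overall dilution factor = 5 × 100 × 6 × 2 × 16 = 96000
Final = 10.0 mg/mL / 96000 = 0.0001042 mg/mL = 104 ng/mL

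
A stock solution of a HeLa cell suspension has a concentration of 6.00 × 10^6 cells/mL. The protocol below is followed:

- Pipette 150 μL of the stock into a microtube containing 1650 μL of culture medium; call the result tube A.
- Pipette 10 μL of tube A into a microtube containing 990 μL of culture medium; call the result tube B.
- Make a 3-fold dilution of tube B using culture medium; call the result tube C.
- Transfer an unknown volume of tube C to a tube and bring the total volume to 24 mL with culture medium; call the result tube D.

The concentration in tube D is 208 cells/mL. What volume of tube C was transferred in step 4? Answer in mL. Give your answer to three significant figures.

3.00 mL

Step 1: 150 μL + 1650 μL = 1800 μL total → factor 1800/150 = 12
Step 2: 10 μL + 990 μL = 1000 μL total → factor 1000/10 = 100
Step 3: 3-fold → factor 3
Step 4: v brought to 24 mL → factor = 24 mL/v
Product of known-step factors = 3600
Overall factor = 6.00 × 10^6 cells/mL / (208 cells/mL) = 28846
Step-4 factor = 28846 / 3600 = 8.0128
v = 24 mL / 8.0128 = 3.00 mL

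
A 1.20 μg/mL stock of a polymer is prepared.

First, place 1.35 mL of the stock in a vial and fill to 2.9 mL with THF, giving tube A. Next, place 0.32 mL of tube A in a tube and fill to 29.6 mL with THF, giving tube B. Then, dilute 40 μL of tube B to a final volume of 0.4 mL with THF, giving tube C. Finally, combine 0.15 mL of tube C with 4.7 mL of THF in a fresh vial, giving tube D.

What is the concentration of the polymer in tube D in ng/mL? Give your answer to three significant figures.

Step 1: 1.35 mL brought to 2.9 mL → factor 2.9/1.35 = 2.1481
Step 2: 0.32 mL brought to 29.6 mL → factor 29.6/0.32 = 92.5
Step 3: 40 μL brought to 0.4 mL → factor 400/40 = 10
Step 4: 0.15 mL + 4.7 mL = 4.85 mL total → factor 4.85/0.15 = 32.333
Overall dilution factor = 2.1481 × 92.5 × 10 × 32.333 = 64248
Final = 1.20 μg/mL / 64248 = 1.868 × 10^-5 μg/mL = 0.0187 ng/mL

0.0187 ng/mL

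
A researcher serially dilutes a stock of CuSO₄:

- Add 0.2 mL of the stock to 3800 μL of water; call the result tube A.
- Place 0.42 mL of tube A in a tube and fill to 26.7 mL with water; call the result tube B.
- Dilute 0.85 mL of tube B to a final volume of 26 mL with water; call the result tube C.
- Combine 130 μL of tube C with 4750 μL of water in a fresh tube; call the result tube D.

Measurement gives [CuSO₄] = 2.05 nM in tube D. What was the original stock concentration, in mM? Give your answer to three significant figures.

Step 1: 0.2 mL + 3800 μL = 4 mL total → factor 4/0.2 = 20
Step 2: 0.42 mL brought to 26.7 mL → factor 26.7/0.42 = 63.571
Step 3: 0.85 mL brought to 26 mL → factor 26/0.85 = 30.588
Step 4: 130 μL + 4750 μL = 4880 μL total → factor 4880/130 = 37.538
Overall dilution factor = 20 × 63.571 × 30.588 × 37.538 = 1.4599 × 10^6
Stock = 2.05 nM × 1.4599 × 10^6 = 2.993 × 10^6 nM = 2.99 mM

2.99 mM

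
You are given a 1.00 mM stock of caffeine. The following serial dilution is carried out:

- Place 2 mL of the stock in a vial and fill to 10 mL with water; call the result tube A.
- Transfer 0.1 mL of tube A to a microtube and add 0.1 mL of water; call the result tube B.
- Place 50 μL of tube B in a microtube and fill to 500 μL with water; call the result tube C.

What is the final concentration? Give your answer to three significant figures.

Step 1: 2 mL brought to 10 mL → factor 10/2 = 5
Step 2: 0.1 mL + 0.1 mL = 0.2 mL total → factor 0.2/0.1 = 2
Step 3: 50 μL brought to 500 μL → factor 500/50 = 10
Overall dilution factor = 5 × 2 × 10 = 100
Final = 1.00 mM / 100 = 0.0100 mM

0.0100 mM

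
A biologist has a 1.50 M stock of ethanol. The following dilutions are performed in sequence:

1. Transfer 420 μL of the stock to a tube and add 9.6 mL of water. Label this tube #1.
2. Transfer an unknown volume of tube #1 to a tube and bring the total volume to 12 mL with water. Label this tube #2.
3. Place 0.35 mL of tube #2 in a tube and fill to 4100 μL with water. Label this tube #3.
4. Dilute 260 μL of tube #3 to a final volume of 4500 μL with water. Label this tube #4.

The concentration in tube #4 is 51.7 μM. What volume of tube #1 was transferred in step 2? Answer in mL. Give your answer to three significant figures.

2.00 mL

Step 1: 420 μL + 9.6 mL = 10020 μL total → factor 10020/420 = 23.857
Step 2: v brought to 12 mL → factor = 12 mL/v
Step 3: 0.35 mL brought to 4100 μL → factor 4.1/0.35 = 11.714
Step 4: 260 μL brought to 4500 μL → factor 4500/260 = 17.308
Product of known-step factors = 4837
Overall factor = 1.50 M / (51.7 μM) = 29014
Step-2 factor = 29014 / 4837 = 5.9983
v = 12 mL / 5.9983 = 2.00 mL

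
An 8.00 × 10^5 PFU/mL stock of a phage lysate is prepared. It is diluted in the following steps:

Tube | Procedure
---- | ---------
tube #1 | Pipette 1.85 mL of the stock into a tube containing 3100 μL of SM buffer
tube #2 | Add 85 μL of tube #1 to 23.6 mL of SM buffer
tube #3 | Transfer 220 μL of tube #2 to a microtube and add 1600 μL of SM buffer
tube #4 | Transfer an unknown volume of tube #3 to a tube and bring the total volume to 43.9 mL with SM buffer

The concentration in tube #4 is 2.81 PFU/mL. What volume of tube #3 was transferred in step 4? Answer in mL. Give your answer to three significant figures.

0.951 mL

Step 1: 1.85 mL + 3100 μL = 4.95 mL total → factor 4.95/1.85 = 2.6757
Step 2: 85 μL + 23.6 mL = 23685 μL total → factor 23685/85 = 278.65
Step 3: 220 μL + 1600 μL = 1820 μL total → factor 1820/220 = 8.2727
Step 4: v brought to 43.9 mL → factor = 43.9 mL/v
Product of known-step factors = 6167.9
Overall factor = 8.00 × 10^5 PFU/mL / (2.81 PFU/mL) = 2.847 × 10^5
Step-4 factor = 2.847 × 10^5 / 6167.9 = 46.158
v = 43.9 mL / 46.158 = 0.951 mL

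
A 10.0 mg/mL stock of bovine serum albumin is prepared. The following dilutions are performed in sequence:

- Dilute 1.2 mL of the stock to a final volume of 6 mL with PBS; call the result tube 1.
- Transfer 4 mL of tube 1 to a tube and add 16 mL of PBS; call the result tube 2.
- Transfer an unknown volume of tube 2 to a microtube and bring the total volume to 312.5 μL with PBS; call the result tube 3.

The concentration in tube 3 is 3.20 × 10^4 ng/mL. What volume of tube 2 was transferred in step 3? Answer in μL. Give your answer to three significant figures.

25.0 μL

Step 1: 1.2 mL brought to 6 mL → factor 6/1.2 = 5
Step 2: 4 mL + 16 mL = 20 mL total → factor 20/4 = 5
Step 3: v brought to 312.5 μL → factor = 312.5 μL/v
Product of known-step factors = 25
Overall factor = 10.0 mg/mL / (3.20 × 10^4 ng/mL) = 312.5
Step-3 factor = 312.5 / 25 = 12.5
v = 312.5 μL / 12.5 = 25.0 μL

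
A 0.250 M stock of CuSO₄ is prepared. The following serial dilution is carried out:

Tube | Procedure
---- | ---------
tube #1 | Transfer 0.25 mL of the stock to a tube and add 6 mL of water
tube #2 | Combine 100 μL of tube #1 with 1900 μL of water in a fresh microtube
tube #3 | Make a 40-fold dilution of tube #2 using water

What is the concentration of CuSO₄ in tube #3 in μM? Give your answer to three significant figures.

12.5 μM

Step 1: 0.25 mL + 6 mL = 6.25 mL total → factor 6.25/0.25 = 25
Step 2: 100 μL + 1900 μL = 2000 μL total → factor 2000/100 = 20
Step 3: 40-fold → factor 40
Overall dilution factor = 25 × 20 × 40 = 20000
Final = 0.250 M / 20000 = 1.250 × 10^-5 M = 12.5 μM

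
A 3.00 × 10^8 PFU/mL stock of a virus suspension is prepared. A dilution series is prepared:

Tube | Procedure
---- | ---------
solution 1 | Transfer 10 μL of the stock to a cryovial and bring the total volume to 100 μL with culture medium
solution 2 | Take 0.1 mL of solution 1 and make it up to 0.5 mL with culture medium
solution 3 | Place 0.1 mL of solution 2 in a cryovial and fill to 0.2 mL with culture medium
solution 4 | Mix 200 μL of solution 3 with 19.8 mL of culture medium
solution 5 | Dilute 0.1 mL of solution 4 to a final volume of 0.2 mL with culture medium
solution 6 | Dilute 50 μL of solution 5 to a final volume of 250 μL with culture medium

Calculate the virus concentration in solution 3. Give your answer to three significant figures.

Step 1: 10 μL brought to 100 μL → factor 100/10 = 10
Step 2: 0.1 mL brought to 0.5 mL → factor 0.5/0.1 = 5
Step 3: 0.1 mL brought to 0.2 mL → factor 0.2/0.1 = 2
Dilution factor through solution 3 = 10 × 5 × 2 = 100
[solution 3] = 3.00 × 10^8 PFU/mL / 100 = 3.00 × 10^6 PFU/mL

3.00 × 10^6 PFU/mL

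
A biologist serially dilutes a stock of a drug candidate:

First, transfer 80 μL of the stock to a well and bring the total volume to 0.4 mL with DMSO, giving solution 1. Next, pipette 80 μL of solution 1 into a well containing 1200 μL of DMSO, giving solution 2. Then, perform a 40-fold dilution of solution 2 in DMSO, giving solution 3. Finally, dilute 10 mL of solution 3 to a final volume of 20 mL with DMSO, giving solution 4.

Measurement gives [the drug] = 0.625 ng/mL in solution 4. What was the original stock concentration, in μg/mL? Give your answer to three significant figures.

4.00 μg/mL

Step 1: 80 μL brought to 0.4 mL → factor 400/80 = 5
Step 2: 80 μL + 1200 μL = 1280 μL total → factor 1280/80 = 16
Step 3: 40-fold → factor 40
Step 4: 10 mL brought to 20 mL → factor 20/10 = 2
Overall dilution factor = 5 × 16 × 40 × 2 = 6400
Stock = 0.625 ng/mL × 6400 = 4000 ng/mL = 4.00 μg/mL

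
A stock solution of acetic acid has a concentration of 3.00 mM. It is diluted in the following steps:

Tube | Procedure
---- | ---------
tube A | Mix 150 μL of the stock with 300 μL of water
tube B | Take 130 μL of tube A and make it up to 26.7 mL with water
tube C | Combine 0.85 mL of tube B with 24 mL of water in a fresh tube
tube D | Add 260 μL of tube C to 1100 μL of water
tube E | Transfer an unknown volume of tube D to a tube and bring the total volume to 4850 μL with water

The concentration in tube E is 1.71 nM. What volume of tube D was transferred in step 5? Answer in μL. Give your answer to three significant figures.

260 μL

Step 1: 150 μL + 300 μL = 450 μL total → factor 450/150 = 3
Step 2: 130 μL brought to 26.7 mL → factor 26700/130 = 205.38
Step 3: 0.85 mL + 24 mL = 24.85 mL total → factor 24.85/0.85 = 29.235
Step 4: 260 μL + 1100 μL = 1360 μL total → factor 1360/260 = 5.2308
Step 5: v brought to 4850 μL → factor = 4850 μL/v
Product of known-step factors = 94224
Overall factor = 3.00 mM / (1.71 nM) = 1.7544 × 10^6
Step-5 factor = 1.7544 × 10^6 / 94224 = 18.619
v = 4850 μL / 18.619 = 260 μL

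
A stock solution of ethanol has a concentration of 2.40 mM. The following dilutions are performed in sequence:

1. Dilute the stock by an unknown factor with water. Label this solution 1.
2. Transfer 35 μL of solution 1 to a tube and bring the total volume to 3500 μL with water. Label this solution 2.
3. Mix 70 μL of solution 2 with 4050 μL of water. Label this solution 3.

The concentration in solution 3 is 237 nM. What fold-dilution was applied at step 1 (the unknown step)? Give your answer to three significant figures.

1.72-fold

Step 1: unknown factor x
Step 2: 35 μL brought to 3500 μL → factor 3500/35 = 100
Step 3: 70 μL + 4050 μL = 4120 μL total → factor 4120/70 = 58.857
Product of known-step factors = 5885.7
Overall factor = 2.40 mM / (237 nM) = 10127
x = 10127 / 5885.7 = 1.72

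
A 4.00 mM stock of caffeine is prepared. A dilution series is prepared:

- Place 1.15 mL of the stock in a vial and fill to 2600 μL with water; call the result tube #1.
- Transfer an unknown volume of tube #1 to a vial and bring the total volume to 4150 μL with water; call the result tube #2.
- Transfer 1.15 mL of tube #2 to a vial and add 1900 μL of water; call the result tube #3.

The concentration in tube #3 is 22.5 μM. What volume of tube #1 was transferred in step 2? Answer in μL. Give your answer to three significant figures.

Step 1: 1.15 mL brought to 2600 μL → factor 2.6/1.15 = 2.2609
Step 2: v brought to 4150 μL → factor = 4150 μL/v
Step 3: 1.15 mL + 1900 μL = 3.05 mL total → factor 3.05/1.15 = 2.6522
Product of known-step factors = 5.9962
Overall factor = 4.00 mM / (22.5 μM) = 177.78
Step-2 factor = 177.78 / 5.9962 = 29.648
v = 4150 μL / 29.648 = 140 μL

140 μL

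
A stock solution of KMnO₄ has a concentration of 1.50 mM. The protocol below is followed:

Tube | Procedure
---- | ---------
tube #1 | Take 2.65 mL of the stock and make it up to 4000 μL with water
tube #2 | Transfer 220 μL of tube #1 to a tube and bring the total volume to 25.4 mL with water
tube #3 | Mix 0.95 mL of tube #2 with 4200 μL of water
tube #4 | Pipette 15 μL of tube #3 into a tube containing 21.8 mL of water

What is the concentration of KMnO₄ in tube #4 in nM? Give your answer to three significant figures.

Step 1: 2.65 mL brought to 4000 μL → factor 4/2.65 = 1.5094
Step 2: 220 μL brought to 25.4 mL → factor 25400/220 = 115.45
Step 3: 0.95 mL + 4200 μL = 5.15 mL total → factor 5.15/0.95 = 5.4211
Step 4: 15 μL + 21.8 mL = 21815 μL total → factor 21815/15 = 1454.3
Overall dilution factor = 1.5094 × 115.45 × 5.4211 × 1454.3 = 1.374 × 10^6
Final = 1.50 mM / 1.374 × 10^6 = 1.092 × 10^-6 mM = 1.09 nM

1.09 nM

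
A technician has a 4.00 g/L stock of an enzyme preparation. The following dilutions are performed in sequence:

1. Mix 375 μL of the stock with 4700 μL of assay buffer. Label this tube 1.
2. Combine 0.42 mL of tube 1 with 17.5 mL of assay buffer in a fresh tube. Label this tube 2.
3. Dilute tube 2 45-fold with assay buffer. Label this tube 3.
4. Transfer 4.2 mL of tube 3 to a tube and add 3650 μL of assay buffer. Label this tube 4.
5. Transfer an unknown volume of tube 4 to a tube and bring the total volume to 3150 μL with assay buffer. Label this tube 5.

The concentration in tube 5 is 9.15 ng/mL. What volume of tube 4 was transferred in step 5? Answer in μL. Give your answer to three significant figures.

Step 1: 375 μL + 4700 μL = 5075 μL total → factor 5075/375 = 13.533
Step 2: 0.42 mL + 17.5 mL = 17.92 mL total → factor 17.92/0.42 = 42.667
Step 3: 45-fold → factor 45
Step 4: 4.2 mL + 3650 μL = 7.85 mL total → factor 7.85/4.2 = 1.869
Step 5: v brought to 3150 μL → factor = 3150 μL/v
Product of known-step factors = 48565
Overall factor = 4.00 g/L / (9.15 ng/mL) = 4.3716 × 10^5
Step-5 factor = 4.3716 × 10^5 / 48565 = 9.0015
v = 3150 μL / 9.0015 = 350 μL

350 μL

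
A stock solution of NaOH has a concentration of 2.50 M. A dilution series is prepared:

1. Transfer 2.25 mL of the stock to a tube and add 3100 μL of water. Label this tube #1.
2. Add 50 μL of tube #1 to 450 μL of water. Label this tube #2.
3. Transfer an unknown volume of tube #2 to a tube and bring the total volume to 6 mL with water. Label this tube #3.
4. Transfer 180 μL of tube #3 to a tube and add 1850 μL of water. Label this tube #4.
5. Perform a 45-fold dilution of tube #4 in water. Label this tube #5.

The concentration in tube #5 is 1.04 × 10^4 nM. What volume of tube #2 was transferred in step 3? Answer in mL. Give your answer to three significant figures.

Step 1: 2.25 mL + 3100 μL = 5.35 mL total → factor 5.35/2.25 = 2.3778
Step 2: 50 μL + 450 μL = 500 μL total → factor 500/50 = 10
Step 3: v brought to 6 mL → factor = 6 mL/v
Step 4: 180 μL + 1850 μL = 2030 μL total → factor 2030/180 = 11.278
Step 5: 45-fold → factor 45
Product of known-step factors = 12067
Overall factor = 2.50 M / (1.04 × 10^4 nM) = 2.4038 × 10^5
Step-3 factor = 2.4038 × 10^5 / 12067 = 19.92
v = 6 mL / 19.92 = 0.301 mL

0.301 mL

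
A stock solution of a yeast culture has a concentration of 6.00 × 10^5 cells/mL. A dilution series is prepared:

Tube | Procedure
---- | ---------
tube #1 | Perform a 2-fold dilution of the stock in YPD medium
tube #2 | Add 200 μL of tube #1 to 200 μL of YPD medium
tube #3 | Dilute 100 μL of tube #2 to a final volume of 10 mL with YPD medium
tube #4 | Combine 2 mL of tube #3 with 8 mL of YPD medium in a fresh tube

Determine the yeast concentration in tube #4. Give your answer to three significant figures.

300 cells/mL

Step 1: 2-fold → factor 2
Step 2: 200 μL + 200 μL = 400 μL total → factor 400/200 = 2
Step 3: 100 μL brought to 10 mL → factor 10000/100 = 100
Step 4: 2 mL + 8 mL = 10 mL total → factor 10/2 = 5
Overall dilution factor = 2 × 2 × 100 × 5 = 2000
Final = 6.00 × 10^5 cells/mL / 2000 = 300 cells/mL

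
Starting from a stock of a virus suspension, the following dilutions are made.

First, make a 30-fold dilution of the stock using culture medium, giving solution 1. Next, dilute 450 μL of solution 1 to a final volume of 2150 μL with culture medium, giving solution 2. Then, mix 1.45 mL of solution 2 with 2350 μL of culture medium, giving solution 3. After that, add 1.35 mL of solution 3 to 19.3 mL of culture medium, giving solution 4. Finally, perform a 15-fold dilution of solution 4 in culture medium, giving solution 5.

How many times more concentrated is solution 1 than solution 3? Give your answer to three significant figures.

Step 1: 30-fold → factor 30
Step 2: 450 μL brought to 2150 μL → factor 2150/450 = 4.7778
Step 3: 1.45 mL + 2350 μL = 3.8 mL total → factor 3.8/1.45 = 2.6207
Dilution factor to solution 1 = 30; to solution 3 = 375.63
[solution 1]/[solution 3] = (factor to solution 3)/(factor to solution 1) = 375.63/30 = 12.5

12.5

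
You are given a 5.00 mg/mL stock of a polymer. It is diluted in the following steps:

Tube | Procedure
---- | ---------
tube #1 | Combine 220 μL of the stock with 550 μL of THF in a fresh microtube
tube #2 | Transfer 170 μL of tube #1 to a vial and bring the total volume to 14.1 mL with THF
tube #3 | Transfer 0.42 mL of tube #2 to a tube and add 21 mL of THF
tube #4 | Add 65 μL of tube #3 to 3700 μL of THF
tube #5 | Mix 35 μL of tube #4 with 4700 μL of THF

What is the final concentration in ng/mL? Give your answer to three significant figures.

0.0431 ng/mL

Step 1: 220 μL + 550 μL = 770 μL total → factor 770/220 = 3.5
Step 2: 170 μL brought to 14.1 mL → factor 14100/170 = 82.941
Step 3: 0.42 mL + 21 mL = 21.42 mL total → factor 21.42/0.42 = 51
Step 4: 65 μL + 3700 μL = 3765 μL total → factor 3765/65 = 57.923
Step 5: 35 μL + 4700 μL = 4735 μL total → factor 4735/35 = 135.29
Overall dilution factor = 3.5 × 82.941 × 51 × 57.923 × 135.29 = 1.1601 × 10^8
Final = 5.00 mg/mL / 1.1601 × 10^8 = 4.310 × 10^-8 mg/mL = 0.0431 ng/mL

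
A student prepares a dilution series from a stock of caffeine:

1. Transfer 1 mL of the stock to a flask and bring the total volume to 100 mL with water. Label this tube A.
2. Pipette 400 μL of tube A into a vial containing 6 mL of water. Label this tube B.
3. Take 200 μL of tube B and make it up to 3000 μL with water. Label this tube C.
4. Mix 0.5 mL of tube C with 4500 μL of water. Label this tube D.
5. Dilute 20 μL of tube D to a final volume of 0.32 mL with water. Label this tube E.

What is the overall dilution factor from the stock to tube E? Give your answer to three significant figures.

Step 1: 1 mL brought to 100 mL → factor 100/1 = 100
Step 2: 400 μL + 6 mL = 6400 μL total → factor 6400/400 = 16
Step 3: 200 μL brought to 3000 μL → factor 3000/200 = 15
Step 4: 0.5 mL + 4500 μL = 5 mL total → factor 5/0.5 = 10
Step 5: 20 μL brought to 0.32 mL → factor 320/20 = 16
Overall dilution factor = 100 × 16 × 15 × 10 × 16 = 3.84 × 10^6

3.84 × 10^6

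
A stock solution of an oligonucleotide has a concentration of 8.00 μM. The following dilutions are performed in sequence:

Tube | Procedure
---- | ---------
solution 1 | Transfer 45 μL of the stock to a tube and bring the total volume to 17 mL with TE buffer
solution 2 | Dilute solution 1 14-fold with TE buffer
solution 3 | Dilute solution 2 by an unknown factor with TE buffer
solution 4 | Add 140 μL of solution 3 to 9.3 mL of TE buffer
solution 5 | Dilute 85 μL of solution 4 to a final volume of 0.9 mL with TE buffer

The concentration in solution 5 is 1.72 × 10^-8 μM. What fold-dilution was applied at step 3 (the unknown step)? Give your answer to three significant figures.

123-fold

Step 1: 45 μL brought to 17 mL → factor 17000/45 = 377.78
Step 2: 14-fold → factor 14
Step 3: unknown factor x
Step 4: 140 μL + 9.3 mL = 9440 μL total → factor 9440/140 = 67.429
Step 5: 85 μL brought to 0.9 mL → factor 900/85 = 10.588
Product of known-step factors = 3.776 × 10^6
Overall factor = 8.00 μM / (1.72 × 10^-8 μM) = 4.6512 × 10^8
x = 4.6512 × 10^8 / 3.776 × 10^6 = 123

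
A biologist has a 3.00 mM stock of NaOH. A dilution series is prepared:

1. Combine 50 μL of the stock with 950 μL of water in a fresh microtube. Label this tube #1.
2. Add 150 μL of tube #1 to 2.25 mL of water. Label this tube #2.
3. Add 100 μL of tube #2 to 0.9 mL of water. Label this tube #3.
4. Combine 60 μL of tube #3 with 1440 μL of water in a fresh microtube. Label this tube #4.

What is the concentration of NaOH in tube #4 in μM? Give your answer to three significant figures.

Step 1: 50 μL + 950 μL = 1000 μL total → factor 1000/50 = 20
Step 2: 150 μL + 2.25 mL = 2400 μL total → factor 2400/150 = 16
Step 3: 100 μL + 0.9 mL = 1000 μL total → factor 1000/100 = 10
Step 4: 60 μL + 1440 μL = 1500 μL total → factor 1500/60 = 25
Overall dilution factor = 20 × 16 × 10 × 25 = 80000
Final = 3.00 mM / 80000 = 3.750 × 10^-5 mM = 0.0375 μM

0.0375 μM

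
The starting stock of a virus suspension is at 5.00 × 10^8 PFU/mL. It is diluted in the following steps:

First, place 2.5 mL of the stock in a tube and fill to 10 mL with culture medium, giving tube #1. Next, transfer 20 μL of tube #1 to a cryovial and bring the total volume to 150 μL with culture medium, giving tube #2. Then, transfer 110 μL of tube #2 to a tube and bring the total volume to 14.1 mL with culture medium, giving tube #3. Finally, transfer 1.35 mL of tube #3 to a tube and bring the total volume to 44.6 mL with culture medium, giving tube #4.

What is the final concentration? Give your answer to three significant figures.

Step 1: 2.5 mL brought to 10 mL → factor 10/2.5 = 4
Step 2: 20 μL brought to 150 μL → factor 150/20 = 7.5
Step 3: 110 μL brought to 14.1 mL → factor 14100/110 = 128.18
Step 4: 1.35 mL brought to 44.6 mL → factor 44.6/1.35 = 33.037
Overall dilution factor = 4 × 7.5 × 128.18 × 33.037 = 1.2704 × 10^5
Final = 5.00 × 10^8 PFU/mL / 1.2704 × 10^5 = 3.94 × 10^3 PFU/mL

3.94 × 10^3 PFU/mL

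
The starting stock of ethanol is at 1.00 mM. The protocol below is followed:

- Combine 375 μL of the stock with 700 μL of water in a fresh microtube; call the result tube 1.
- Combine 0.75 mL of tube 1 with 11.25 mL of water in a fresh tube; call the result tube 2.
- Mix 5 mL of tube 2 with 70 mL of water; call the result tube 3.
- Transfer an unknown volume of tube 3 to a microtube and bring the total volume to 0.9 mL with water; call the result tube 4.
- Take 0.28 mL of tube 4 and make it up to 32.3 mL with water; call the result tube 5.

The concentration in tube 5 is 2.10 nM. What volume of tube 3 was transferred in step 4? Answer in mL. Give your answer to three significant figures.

Step 1: 375 μL + 700 μL = 1075 μL total → factor 1075/375 = 2.8667
Step 2: 0.75 mL + 11.25 mL = 12 mL total → factor 12/0.75 = 16
Step 3: 5 mL + 70 mL = 75 mL total → factor 75/5 = 15
Step 4: v brought to 0.9 mL → factor = 0.9 mL/v
Step 5: 0.28 mL brought to 32.3 mL → factor 32.3/0.28 = 115.36
Product of known-step factors = 79366
Overall factor = 1.00 mM / (2.10 nM) = 4.7619 × 10^5
Step-4 factor = 4.7619 × 10^5 / 79366 = 6
v = 0.9 mL / 6 = 0.150 mL

0.150 mL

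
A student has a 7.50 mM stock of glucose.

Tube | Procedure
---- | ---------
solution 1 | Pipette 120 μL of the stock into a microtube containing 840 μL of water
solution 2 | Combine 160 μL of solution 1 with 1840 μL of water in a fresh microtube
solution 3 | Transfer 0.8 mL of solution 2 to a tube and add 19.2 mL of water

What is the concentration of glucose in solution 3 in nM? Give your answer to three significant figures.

Step 1: 120 μL + 840 μL = 960 μL total → factor 960/120 = 8
Step 2: 160 μL + 1840 μL = 2000 μL total → factor 2000/160 = 12.5
Step 3: 0.8 mL + 19.2 mL = 20 mL total → factor 20/0.8 = 25
Overall dilution factor = 8 × 12.5 × 25 = 2500
Final = 7.50 mM / 2500 = 0.003000 mM = 3.00 × 10^3 nM

3.00 × 10^3 nM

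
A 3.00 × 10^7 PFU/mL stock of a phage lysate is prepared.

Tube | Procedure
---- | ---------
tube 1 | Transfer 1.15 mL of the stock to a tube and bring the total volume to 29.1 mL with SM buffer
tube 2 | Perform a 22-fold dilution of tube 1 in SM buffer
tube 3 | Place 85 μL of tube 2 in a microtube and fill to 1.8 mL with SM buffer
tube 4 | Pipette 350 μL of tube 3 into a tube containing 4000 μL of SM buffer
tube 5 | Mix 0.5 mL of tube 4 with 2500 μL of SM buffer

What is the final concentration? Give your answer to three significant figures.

Step 1: 1.15 mL brought to 29.1 mL → factor 29.1/1.15 = 25.304
Step 2: 22-fold → factor 22
Step 3: 85 μL brought to 1.8 mL → factor 1800/85 = 21.176
Step 4: 350 μL + 4000 μL = 4350 μL total → factor 4350/350 = 12.429
Step 5: 0.5 mL + 2500 μL = 3 mL total → factor 3/0.5 = 6
Overall dilution factor = 25.304 × 22 × 21.176 × 12.429 × 6 = 8.7911 × 10^5
Final = 3.00 × 10^7 PFU/mL / 8.7911 × 10^5 = 34.1 PFU/mL

34.1 PFU/mL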